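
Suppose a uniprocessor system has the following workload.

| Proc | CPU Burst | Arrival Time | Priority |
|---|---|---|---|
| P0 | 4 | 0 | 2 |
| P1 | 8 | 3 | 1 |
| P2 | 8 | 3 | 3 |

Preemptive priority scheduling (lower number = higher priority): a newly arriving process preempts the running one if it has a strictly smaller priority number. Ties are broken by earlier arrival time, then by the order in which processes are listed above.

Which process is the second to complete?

P0

Gantt: | P0 0-3 | P1 3-11 | P0 11-12 | P2 12-20 |
Completion: P0=12  P1=11  P2=20
Finish order: P1 → P0 → P2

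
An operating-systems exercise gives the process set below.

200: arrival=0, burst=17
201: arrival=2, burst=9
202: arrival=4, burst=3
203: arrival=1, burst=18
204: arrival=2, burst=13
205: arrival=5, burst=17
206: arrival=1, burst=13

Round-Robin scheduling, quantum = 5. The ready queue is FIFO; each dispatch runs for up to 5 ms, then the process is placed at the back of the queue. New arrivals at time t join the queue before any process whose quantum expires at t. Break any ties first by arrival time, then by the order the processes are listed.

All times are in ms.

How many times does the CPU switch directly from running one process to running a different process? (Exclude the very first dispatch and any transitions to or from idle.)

Gantt: | 200 0-5 | 203 5-10 | 206 10-15 | 201 15-20 | 204 20-25 | 202 25-28 | 205 28-33 | 200 33-38 | 203 38-43 | 206 43-48 | 201 48-52 | 204 52-57 | 205 57-62 | 200 62-67 | 203 67-72 | 206 72-75 | 204 75-78 | 205 78-83 | 200 83-85 | 203 85-88 | 205 88-90 |
Completion: 200=85  201=52  202=28  203=88  204=78  205=90  206=75

20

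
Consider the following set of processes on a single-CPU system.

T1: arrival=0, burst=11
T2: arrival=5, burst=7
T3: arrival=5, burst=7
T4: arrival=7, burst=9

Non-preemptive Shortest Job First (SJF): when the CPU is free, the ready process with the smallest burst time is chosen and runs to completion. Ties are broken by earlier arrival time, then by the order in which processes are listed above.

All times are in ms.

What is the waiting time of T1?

Schedule: | T1 0-11 | T2 11-18 | T3 18-25 | T4 25-34 |
Completion: T1=11  T2=18  T3=25  T4=34
Turnaround (C−A): T1=11  T2=13  T3=20  T4=27
Waiting(T1) = turnaround − burst = 11 − 11 = 0

0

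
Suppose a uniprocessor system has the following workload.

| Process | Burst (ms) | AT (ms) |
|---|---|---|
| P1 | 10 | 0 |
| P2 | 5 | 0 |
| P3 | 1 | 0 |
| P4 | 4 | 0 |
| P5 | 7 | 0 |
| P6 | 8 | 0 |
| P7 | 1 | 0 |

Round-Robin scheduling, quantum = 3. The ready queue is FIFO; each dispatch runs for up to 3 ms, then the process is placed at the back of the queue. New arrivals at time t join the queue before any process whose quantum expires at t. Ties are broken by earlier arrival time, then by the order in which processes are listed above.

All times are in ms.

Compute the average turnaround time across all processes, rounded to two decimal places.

Schedule: | P1 0-3 | P2 3-6 | P3 6-7 | P4 7-10 | P5 10-13 | P6 13-16 | P7 16-17 | P1 17-20 | P2 20-22 | P4 22-23 | P5 23-26 | P6 26-29 | P1 29-32 | P5 32-33 | P6 33-35 | P1 35-36 |
Completion: P1=36  P2=22  P3=7  P4=23  P5=33  P6=35  P7=17
Turnaround times: P1=36, P2=22, P3=7, P4=23, P5=33, P6=35, P7=17
Average turnaround = (36+22+7+23+33+35+17) / 7 = 173/7 = 24.71

24.71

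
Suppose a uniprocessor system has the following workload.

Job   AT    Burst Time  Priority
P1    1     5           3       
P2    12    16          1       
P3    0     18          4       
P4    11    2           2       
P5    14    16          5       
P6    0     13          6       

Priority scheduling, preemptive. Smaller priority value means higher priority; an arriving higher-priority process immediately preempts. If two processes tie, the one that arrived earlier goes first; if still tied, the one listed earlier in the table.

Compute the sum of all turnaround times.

Gantt: | P3 0-1 | P1 1-6 | P3 6-11 | P4 11-12 | P2 12-28 | P4 28-29 | P3 29-41 | P5 41-57 | P6 57-70 |
Completion: P1=6  P2=28  P3=41  P4=29  P5=57  P6=70
Turnaround (C−A): P1=5  P2=16  P3=41  P4=18  P5=43  P6=70
Turnaround = completion − arrival: P1=5, P2=16, P3=41, P4=18, P5=43, P6=70
Total turnaround = 5 + 16 + 41 + 18 + 43 + 70 = 193

193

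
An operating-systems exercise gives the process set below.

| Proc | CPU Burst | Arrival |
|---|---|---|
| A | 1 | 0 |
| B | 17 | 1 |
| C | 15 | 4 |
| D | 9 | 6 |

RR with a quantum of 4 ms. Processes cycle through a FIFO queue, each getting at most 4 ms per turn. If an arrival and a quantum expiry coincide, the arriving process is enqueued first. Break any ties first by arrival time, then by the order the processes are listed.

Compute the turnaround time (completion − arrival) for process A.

Timeline: | A 0-1 | B 1-5 | C 5-9 | B 9-13 | D 13-17 | C 17-21 | B 21-25 | D 25-29 | C 29-33 | B 33-37 | D 37-38 | C 38-41 | B 41-42 |
Completion: A=1  B=42  C=41  D=38
Turnaround(A) = completion − arrival = 1 − 0 = 1

1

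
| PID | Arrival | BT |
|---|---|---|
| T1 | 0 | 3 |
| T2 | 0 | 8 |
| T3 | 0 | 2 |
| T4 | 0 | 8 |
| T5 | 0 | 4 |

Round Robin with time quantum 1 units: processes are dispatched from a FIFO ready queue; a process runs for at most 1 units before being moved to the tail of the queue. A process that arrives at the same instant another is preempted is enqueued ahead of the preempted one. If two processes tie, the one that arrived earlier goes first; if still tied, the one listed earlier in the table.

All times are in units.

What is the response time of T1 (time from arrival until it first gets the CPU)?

0

Gantt: | T1 0-1 | T2 1-2 | T3 2-3 | T4 3-4 | T5 4-5 | T1 5-6 | T2 6-7 | T3 7-8 | T4 8-9 | T5 9-10 | T1 10-11 | T2 11-12 | T4 12-13 | T5 13-14 | T2 14-15 | T4 15-16 | T5 16-17 | T2 17-18 | T4 18-19 | T2 19-20 | T4 20-21 | T2 21-22 | T4 22-23 | T2 23-24 | T4 24-25 |
Completion: T1=11  T2=24  T3=8  T4=25  T5=17
Turnaround (C−A): T1=11  T2=24  T3=8  T4=25  T5=17
Response(T1) = first start − arrival = 0 − 0 = 0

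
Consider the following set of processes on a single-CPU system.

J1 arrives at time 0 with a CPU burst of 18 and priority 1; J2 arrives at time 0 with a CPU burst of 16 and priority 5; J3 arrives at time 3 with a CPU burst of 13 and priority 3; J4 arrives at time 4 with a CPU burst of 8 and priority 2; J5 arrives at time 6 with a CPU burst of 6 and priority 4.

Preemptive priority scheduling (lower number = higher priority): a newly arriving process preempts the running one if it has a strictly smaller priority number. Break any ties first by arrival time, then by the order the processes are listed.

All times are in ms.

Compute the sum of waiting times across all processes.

Schedule: | J1 0-18 | J4 18-26 | J3 26-39 | J5 39-45 | J2 45-61 |
Completion: J1=18  J2=61  J3=39  J4=26  J5=45
Waiting = turnaround − burst: J1=0, J2=45, J3=23, J4=14, J5=33
Total waiting = 0 + 45 + 23 + 14 + 33 = 115

115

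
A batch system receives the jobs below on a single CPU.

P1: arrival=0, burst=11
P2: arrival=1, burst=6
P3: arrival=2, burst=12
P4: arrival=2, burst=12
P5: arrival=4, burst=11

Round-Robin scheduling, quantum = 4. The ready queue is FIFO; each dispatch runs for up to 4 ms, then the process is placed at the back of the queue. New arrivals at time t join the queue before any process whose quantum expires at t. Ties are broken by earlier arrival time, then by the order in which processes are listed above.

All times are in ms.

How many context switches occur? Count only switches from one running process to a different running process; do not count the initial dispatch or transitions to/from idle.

Schedule: | P1 0-4 | P2 4-8 | P3 8-12 | P4 12-16 | P5 16-20 | P1 20-24 | P2 24-26 | P3 26-30 | P4 30-34 | P5 34-38 | P1 38-41 | P3 41-45 | P4 45-49 | P5 49-52 |
Completion: P1=41  P2=26  P3=45  P4=49  P5=52

13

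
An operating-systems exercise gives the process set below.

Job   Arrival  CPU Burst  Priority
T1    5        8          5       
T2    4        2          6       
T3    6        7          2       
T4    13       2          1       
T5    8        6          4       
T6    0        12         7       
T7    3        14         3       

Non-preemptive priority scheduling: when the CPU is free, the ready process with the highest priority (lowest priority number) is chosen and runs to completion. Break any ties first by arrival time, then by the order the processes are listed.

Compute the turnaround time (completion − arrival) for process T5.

Gantt: | T6 0-12 | T3 12-19 | T4 19-21 | T7 21-35 | T5 35-41 | T1 41-49 | T2 49-51 |
Completion: T1=49  T2=51  T3=19  T4=21  T5=41  T6=12  T7=35
Turnaround(T5) = completion − arrival = 41 − 8 = 33

33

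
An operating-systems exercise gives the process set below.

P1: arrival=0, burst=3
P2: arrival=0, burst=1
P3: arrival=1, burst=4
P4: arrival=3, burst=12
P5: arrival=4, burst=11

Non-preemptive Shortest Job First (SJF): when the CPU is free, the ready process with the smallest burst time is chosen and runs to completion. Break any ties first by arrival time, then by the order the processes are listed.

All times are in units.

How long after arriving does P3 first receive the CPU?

3

Timeline: | P2 0-1 | P1 1-4 | P3 4-8 | P5 8-19 | P4 19-31 |
Completion: P1=4  P2=1  P3=8  P4=31  P5=19
Response(P3) = first start − arrival = 4 − 1 = 3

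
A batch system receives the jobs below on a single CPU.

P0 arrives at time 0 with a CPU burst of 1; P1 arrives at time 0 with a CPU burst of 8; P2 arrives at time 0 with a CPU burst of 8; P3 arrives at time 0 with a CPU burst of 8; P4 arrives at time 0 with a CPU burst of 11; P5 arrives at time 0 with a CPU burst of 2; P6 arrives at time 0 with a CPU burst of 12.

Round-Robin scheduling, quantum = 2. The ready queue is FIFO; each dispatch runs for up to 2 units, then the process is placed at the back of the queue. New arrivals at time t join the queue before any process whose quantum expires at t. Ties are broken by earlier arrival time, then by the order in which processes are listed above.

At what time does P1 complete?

Gantt: | P0 0-1 | P1 1-3 | P2 3-5 | P3 5-7 | P4 7-9 | P5 9-11 | P6 11-13 | P1 13-15 | P2 15-17 | P3 17-19 | P4 19-21 | P6 21-23 | P1 23-25 | P2 25-27 | P3 27-29 | P4 29-31 | P6 31-33 | P1 33-35 | P2 35-37 | P3 37-39 | P4 39-41 | P6 41-43 | P4 43-45 | P6 45-47 | P4 47-48 | P6 48-50 |
Completion: P0=1  P1=35  P2=37  P3=39  P4=48  P5=11  P6=50

35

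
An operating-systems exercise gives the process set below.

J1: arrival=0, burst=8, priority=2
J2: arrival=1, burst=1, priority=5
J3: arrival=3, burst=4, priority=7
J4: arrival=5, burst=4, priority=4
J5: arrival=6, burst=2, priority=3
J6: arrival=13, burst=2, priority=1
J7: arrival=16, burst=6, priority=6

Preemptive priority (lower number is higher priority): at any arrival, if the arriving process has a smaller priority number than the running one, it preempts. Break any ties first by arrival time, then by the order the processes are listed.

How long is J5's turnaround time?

Gantt: | J1 0-8 | J5 8-10 | J4 10-13 | J6 13-15 | J4 15-16 | J2 16-17 | J7 17-23 | J3 23-27 |
Completion: J1=8  J2=17  J3=27  J4=16  J5=10  J6=15  J7=23
Turnaround (C−A): J1=8  J2=16  J3=24  J4=11  J5=4  J6=2  J7=7
Turnaround(J5) = completion − arrival = 10 − 6 = 4

4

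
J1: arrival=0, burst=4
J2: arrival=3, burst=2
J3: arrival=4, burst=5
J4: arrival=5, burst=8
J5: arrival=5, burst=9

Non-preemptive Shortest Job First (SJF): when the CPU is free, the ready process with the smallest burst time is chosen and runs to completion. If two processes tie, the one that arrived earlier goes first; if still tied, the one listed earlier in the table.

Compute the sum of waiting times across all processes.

Gantt: | J1 0-4 | J2 4-6 | J3 6-11 | J4 11-19 | J5 19-28 |
Completion: J1=4  J2=6  J3=11  J4=19  J5=28
Waiting = turnaround − burst: J1=0, J2=1, J3=2, J4=6, J5=14
Total waiting = 0 + 1 + 2 + 6 + 14 = 23

23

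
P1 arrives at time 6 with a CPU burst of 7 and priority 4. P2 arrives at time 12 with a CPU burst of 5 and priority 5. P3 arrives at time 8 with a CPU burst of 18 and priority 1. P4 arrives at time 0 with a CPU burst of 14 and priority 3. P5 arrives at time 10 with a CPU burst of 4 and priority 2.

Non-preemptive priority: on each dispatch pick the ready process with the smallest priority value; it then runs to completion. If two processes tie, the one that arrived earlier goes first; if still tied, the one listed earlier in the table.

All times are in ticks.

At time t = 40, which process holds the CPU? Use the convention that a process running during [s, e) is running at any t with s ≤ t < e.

P1

Gantt: | P4 0-14 | P3 14-32 | P5 32-36 | P1 36-43 | P2 43-48 |
Completion: P1=43  P2=48  P3=32  P4=14  P5=36
Turnaround (C−A): P1=37  P2=36  P3=24  P4=14  P5=26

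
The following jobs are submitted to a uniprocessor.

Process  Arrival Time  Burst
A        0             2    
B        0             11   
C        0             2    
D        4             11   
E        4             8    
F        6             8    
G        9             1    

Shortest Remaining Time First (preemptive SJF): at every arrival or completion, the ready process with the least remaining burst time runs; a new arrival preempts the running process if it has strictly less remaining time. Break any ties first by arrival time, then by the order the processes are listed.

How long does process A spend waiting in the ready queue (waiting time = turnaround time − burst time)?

Timeline: | A 0-2 | C 2-4 | E 4-9 | G 9-10 | E 10-13 | F 13-21 | B 21-32 | D 32-43 |
Completion: A=2  B=32  C=4  D=43  E=13  F=21  G=10
Turnaround (C−A): A=2  B=32  C=4  D=39  E=9  F=15  G=1
Waiting(A) = turnaround − burst = 2 − 2 = 0

0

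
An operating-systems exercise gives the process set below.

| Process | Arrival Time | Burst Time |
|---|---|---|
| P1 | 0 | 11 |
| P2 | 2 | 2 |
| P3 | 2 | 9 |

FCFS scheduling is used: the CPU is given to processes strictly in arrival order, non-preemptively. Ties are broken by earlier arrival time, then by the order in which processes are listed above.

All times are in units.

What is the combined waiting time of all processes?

20

Timeline: | P1 0-11 | P2 11-13 | P3 13-22 |
Completion: P1=11  P2=13  P3=22
Turnaround (C−A): P1=11  P2=11  P3=20
Waiting = turnaround − burst: P1=0, P2=9, P3=11
Total waiting = 0 + 9 + 11 = 20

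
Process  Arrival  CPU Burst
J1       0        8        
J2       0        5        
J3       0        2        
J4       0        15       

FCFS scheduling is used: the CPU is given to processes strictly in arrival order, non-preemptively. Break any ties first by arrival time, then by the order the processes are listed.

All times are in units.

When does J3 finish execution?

15

Schedule: | J1 0-8 | J2 8-13 | J3 13-15 | J4 15-30 |
Completion: J1=8  J2=13  J3=15  J4=30
Turnaround (C−A): J1=8  J2=13  J3=15  J4=30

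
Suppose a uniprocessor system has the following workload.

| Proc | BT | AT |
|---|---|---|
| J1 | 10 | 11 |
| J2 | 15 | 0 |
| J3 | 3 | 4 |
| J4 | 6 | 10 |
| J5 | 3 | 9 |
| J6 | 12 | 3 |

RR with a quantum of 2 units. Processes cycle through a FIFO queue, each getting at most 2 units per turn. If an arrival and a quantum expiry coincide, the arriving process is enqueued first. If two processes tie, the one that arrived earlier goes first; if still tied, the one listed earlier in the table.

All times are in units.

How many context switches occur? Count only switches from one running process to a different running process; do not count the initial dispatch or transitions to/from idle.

Gantt: | J2 0-4 | J6 4-6 | J3 6-8 | J2 8-10 | J6 10-12 | J3 12-13 | J5 13-15 | J4 15-17 | J2 17-19 | J1 19-21 | J6 21-23 | J5 23-24 | J4 24-26 | J2 26-28 | J1 28-30 | J6 30-32 | J4 32-34 | J2 34-36 | J1 36-38 | J6 38-40 | J2 40-42 | J1 42-44 | J6 44-46 | J2 46-47 | J1 47-49 |
Completion: J1=49  J2=47  J3=13  J4=34  J5=24  J6=46

24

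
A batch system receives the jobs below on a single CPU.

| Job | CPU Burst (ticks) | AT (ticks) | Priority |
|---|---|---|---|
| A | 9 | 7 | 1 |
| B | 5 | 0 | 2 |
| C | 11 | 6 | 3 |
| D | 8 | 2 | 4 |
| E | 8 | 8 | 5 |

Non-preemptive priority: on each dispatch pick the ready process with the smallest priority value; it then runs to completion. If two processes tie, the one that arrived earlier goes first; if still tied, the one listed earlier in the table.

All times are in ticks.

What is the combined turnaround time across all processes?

Gantt: | B 0-5 | D 5-13 | A 13-22 | C 22-33 | E 33-41 |
Completion: A=22  B=5  C=33  D=13  E=41
Turnaround (C−A): A=15  B=5  C=27  D=11  E=33
Turnaround = completion − arrival: A=15, B=5, C=27, D=11, E=33
Total turnaround = 15 + 5 + 27 + 11 + 33 = 91

91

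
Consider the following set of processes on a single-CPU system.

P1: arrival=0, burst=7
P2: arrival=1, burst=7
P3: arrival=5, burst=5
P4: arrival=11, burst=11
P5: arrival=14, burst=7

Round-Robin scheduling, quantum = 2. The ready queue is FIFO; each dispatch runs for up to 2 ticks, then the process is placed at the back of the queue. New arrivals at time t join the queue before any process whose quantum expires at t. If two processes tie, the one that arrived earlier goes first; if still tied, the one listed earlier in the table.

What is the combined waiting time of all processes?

67

Timeline: | P1 0-2 | P2 2-4 | P1 4-6 | P2 6-8 | P3 8-10 | P1 10-12 | P2 12-14 | P3 14-16 | P4 16-18 | P1 18-19 | P5 19-21 | P2 21-22 | P3 22-23 | P4 23-25 | P5 25-27 | P4 27-29 | P5 29-31 | P4 31-33 | P5 33-34 | P4 34-37 |
Completion: P1=19  P2=22  P3=23  P4=37  P5=34
Waiting = turnaround − burst: P1=12, P2=14, P3=13, P4=15, P5=13
Total waiting = 12 + 14 + 13 + 15 + 13 = 67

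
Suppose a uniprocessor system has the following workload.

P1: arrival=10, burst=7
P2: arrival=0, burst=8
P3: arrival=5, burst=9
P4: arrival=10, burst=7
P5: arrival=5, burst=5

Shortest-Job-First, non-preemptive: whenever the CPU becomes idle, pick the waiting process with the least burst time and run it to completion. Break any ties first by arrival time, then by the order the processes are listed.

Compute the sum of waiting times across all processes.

Timeline: | P2 0-8 | P5 8-13 | P1 13-20 | P4 20-27 | P3 27-36 |
Completion: P1=20  P2=8  P3=36  P4=27  P5=13
Turnaround (C−A): P1=10  P2=8  P3=31  P4=17  P5=8
Waiting = turnaround − burst: P1=3, P2=0, P3=22, P4=10, P5=3
Total waiting = 3 + 0 + 22 + 10 + 3 = 38

38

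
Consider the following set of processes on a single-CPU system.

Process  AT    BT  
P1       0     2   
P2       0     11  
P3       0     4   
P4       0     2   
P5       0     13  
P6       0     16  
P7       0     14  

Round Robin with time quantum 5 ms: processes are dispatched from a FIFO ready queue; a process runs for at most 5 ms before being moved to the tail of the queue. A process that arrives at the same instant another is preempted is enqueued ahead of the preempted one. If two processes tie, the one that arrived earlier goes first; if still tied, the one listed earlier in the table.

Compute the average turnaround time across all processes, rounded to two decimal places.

35.71

Gantt: | P1 0-2 | P2 2-7 | P3 7-11 | P4 11-13 | P5 13-18 | P6 18-23 | P7 23-28 | P2 28-33 | P5 33-38 | P6 38-43 | P7 43-48 | P2 48-49 | P5 49-52 | P6 52-57 | P7 57-61 | P6 61-62 |
Completion: P1=2  P2=49  P3=11  P4=13  P5=52  P6=62  P7=61
Turnaround (C−A): P1=2  P2=49  P3=11  P4=13  P5=52  P6=62  P7=61
Turnaround times: P1=2, P2=49, P3=11, P4=13, P5=52, P6=62, P7=61
Average turnaround = (2+49+11+13+52+62+61) / 7 = 250/7 = 35.71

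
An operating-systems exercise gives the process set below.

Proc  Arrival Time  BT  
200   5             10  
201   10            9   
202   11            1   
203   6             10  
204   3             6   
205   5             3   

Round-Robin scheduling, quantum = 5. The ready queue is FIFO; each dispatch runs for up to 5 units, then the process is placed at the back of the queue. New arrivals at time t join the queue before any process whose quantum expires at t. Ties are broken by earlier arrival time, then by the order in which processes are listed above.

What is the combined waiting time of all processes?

100

Timeline: | idle 0-3 | 204 3-8 | 200 8-13 | 205 13-16 | 203 16-21 | 204 21-22 | 201 22-27 | 202 27-28 | 200 28-33 | 203 33-38 | 201 38-42 |
Completion: 200=33  201=42  202=28  203=38  204=22  205=16
Turnaround (C−A): 200=28  201=32  202=17  203=32  204=19  205=11
Waiting = turnaround − burst: 200=18, 201=23, 202=16, 203=22, 204=13, 205=8
Total waiting = 18 + 23 + 16 + 22 + 13 + 8 = 100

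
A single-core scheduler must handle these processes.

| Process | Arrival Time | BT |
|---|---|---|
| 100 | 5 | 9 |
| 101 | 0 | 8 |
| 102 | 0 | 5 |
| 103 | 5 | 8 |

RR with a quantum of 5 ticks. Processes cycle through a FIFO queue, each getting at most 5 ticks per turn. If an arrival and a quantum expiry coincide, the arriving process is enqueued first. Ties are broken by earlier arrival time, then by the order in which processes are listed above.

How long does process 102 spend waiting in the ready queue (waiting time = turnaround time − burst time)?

Gantt: | 101 0-5 | 102 5-10 | 100 10-15 | 103 15-20 | 101 20-23 | 100 23-27 | 103 27-30 |
Completion: 100=27  101=23  102=10  103=30
Waiting(102) = turnaround − burst = 10 − 5 = 5

5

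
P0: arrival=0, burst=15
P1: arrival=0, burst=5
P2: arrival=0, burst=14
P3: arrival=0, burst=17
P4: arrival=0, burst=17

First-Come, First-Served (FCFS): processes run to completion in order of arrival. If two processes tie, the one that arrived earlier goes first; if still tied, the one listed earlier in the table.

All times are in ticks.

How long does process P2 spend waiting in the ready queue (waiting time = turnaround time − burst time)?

Gantt: | P0 0-15 | P1 15-20 | P2 20-34 | P3 34-51 | P4 51-68 |
Completion: P0=15  P1=20  P2=34  P3=51  P4=68
Turnaround (C−A): P0=15  P1=20  P2=34  P3=51  P4=68
Waiting(P2) = turnaround − burst = 34 − 14 = 20

20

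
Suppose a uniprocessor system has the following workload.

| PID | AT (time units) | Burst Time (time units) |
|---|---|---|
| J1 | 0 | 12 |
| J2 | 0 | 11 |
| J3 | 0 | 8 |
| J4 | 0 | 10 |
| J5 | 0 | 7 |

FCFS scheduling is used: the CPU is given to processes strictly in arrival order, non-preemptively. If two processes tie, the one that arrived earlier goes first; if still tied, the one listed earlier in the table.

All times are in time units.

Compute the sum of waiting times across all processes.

107

Gantt: | J1 0-12 | J2 12-23 | J3 23-31 | J4 31-41 | J5 41-48 |
Completion: J1=12  J2=23  J3=31  J4=41  J5=48
Turnaround (C−A): J1=12  J2=23  J3=31  J4=41  J5=48
Waiting = turnaround − burst: J1=0, J2=12, J3=23, J4=31, J5=41
Total waiting = 0 + 12 + 23 + 31 + 41 = 107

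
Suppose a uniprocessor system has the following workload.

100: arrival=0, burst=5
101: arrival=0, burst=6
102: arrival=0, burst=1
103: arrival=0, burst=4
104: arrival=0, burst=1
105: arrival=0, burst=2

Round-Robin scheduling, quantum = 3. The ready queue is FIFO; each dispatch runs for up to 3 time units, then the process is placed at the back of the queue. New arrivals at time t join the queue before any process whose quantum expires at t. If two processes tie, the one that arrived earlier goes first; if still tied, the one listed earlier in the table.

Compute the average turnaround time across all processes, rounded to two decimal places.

13.83

Schedule: | 100 0-3 | 101 3-6 | 102 6-7 | 103 7-10 | 104 10-11 | 105 11-13 | 100 13-15 | 101 15-18 | 103 18-19 |
Completion: 100=15  101=18  102=7  103=19  104=11  105=13
Turnaround times: 100=15, 101=18, 102=7, 103=19, 104=11, 105=13
Average turnaround = (15+18+7+19+11+13) / 6 = 83/6 = 13.83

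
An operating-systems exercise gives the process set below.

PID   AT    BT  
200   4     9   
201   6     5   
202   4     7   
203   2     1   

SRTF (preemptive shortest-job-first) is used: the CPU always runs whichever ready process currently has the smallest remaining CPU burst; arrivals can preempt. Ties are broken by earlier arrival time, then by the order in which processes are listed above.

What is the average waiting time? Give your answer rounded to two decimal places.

4.25

Timeline: | idle 0-2 | 203 2-3 | idle 3-4 | 202 4-11 | 201 11-16 | 200 16-25 |
Completion: 200=25  201=16  202=11  203=3
Turnaround (C−A): 200=21  201=10  202=7  203=1
Waiting times: 200=12, 201=5, 202=0, 203=0
Average waiting = (12+5+0+0) / 4 = 17/4 = 4.25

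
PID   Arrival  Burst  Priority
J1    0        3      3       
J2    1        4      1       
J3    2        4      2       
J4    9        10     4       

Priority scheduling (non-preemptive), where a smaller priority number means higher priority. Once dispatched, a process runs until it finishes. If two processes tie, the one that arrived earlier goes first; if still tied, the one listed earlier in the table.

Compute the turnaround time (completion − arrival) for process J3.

9

Timeline: | J1 0-3 | J2 3-7 | J3 7-11 | J4 11-21 |
Completion: J1=3  J2=7  J3=11  J4=21
Turnaround (C−A): J1=3  J2=6  J3=9  J4=12
Turnaround(J3) = completion − arrival = 11 − 2 = 9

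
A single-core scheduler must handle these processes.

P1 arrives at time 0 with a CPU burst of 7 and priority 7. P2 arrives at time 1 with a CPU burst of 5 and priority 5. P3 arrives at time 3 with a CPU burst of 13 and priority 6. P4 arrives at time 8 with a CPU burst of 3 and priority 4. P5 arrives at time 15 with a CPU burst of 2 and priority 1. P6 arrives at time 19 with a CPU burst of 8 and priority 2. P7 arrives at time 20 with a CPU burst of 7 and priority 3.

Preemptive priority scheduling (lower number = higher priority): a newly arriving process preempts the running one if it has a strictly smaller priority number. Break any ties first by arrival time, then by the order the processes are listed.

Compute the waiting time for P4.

0

Gantt: | P1 0-1 | P2 1-6 | P3 6-8 | P4 8-11 | P3 11-15 | P5 15-17 | P3 17-19 | P6 19-27 | P7 27-34 | P3 34-39 | P1 39-45 |
Completion: P1=45  P2=6  P3=39  P4=11  P5=17  P6=27  P7=34
Turnaround (C−A): P1=45  P2=5  P3=36  P4=3  P5=2  P6=8  P7=14
Waiting(P4) = turnaround − burst = 3 − 3 = 0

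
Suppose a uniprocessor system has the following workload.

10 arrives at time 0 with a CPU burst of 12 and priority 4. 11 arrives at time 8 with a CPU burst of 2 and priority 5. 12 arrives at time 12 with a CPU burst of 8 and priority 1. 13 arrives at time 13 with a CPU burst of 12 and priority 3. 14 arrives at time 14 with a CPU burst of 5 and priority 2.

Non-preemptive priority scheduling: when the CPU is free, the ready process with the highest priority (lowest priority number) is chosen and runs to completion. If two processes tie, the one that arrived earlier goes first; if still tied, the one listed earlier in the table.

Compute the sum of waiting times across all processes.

Schedule: | 10 0-12 | 12 12-20 | 14 20-25 | 13 25-37 | 11 37-39 |
Completion: 10=12  11=39  12=20  13=37  14=25
Waiting = turnaround − burst: 10=0, 11=29, 12=0, 13=12, 14=6
Total waiting = 0 + 29 + 0 + 12 + 6 = 47

47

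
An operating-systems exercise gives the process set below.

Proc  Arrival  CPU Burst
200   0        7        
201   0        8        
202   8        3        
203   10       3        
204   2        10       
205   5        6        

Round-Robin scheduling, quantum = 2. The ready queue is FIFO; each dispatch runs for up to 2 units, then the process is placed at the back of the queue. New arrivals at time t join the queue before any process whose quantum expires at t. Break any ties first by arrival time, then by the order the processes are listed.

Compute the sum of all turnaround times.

160

Gantt: | 200 0-2 | 201 2-4 | 204 4-6 | 200 6-8 | 201 8-10 | 205 10-12 | 204 12-14 | 202 14-16 | 200 16-18 | 203 18-20 | 201 20-22 | 205 22-24 | 204 24-26 | 202 26-27 | 200 27-28 | 203 28-29 | 201 29-31 | 205 31-33 | 204 33-37 |
Completion: 200=28  201=31  202=27  203=29  204=37  205=33
Turnaround = completion − arrival: 200=28, 201=31, 202=19, 203=19, 204=35, 205=28
Total turnaround = 28 + 31 + 19 + 19 + 35 + 28 = 160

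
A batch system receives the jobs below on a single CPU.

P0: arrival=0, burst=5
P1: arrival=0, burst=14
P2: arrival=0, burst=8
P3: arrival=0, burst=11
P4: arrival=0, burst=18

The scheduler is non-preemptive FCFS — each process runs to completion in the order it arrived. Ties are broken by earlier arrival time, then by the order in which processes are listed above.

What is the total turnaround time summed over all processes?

Gantt: | P0 0-5 | P1 5-19 | P2 19-27 | P3 27-38 | P4 38-56 |
Completion: P0=5  P1=19  P2=27  P3=38  P4=56
Turnaround (C−A): P0=5  P1=19  P2=27  P3=38  P4=56
Turnaround = completion − arrival: P0=5, P1=19, P2=27, P3=38, P4=56
Total turnaround = 5 + 19 + 27 + 38 + 56 = 145

145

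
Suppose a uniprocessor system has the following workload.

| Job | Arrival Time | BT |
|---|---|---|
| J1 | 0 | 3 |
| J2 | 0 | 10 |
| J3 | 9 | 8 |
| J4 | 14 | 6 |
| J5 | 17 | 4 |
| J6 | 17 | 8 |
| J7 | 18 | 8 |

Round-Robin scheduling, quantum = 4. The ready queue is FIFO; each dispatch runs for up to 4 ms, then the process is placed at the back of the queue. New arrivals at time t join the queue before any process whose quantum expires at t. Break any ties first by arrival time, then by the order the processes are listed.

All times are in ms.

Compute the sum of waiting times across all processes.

Schedule: | J1 0-3 | J2 3-11 | J3 11-15 | J2 15-17 | J4 17-21 | J3 21-25 | J5 25-29 | J6 29-33 | J7 33-37 | J4 37-39 | J6 39-43 | J7 43-47 |
Completion: J1=3  J2=17  J3=25  J4=39  J5=29  J6=43  J7=47
Turnaround (C−A): J1=3  J2=17  J3=16  J4=25  J5=12  J6=26  J7=29
Waiting = turnaround − burst: J1=0, J2=7, J3=8, J4=19, J5=8, J6=18, J7=21
Total waiting = 0 + 7 + 8 + 19 + 8 + 18 + 21 = 81

81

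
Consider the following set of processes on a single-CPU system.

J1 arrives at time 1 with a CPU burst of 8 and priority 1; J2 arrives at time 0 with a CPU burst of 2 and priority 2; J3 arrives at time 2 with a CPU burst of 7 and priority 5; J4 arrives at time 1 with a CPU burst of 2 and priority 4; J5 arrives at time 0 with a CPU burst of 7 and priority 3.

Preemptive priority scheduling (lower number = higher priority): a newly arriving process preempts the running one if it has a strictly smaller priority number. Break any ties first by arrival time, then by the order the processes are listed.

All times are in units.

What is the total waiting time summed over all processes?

51

Gantt: | J2 0-1 | J1 1-9 | J2 9-10 | J5 10-17 | J4 17-19 | J3 19-26 |
Completion: J1=9  J2=10  J3=26  J4=19  J5=17
Turnaround (C−A): J1=8  J2=10  J3=24  J4=18  J5=17
Waiting = turnaround − burst: J1=0, J2=8, J3=17, J4=16, J5=10
Total waiting = 0 + 8 + 17 + 16 + 10 = 51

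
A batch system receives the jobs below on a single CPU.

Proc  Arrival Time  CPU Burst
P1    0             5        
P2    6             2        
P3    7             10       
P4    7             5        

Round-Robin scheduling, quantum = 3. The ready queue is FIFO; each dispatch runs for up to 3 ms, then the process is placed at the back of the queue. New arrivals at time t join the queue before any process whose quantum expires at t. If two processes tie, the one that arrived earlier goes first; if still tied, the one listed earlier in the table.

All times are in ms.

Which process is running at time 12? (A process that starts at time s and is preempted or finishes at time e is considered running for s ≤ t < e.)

Timeline: | P1 0-5 | idle 5-6 | P2 6-8 | P3 8-11 | P4 11-14 | P3 14-17 | P4 17-19 | P3 19-23 |
Completion: P1=5  P2=8  P3=23  P4=19
Turnaround (C−A): P1=5  P2=2  P3=16  P4=12

P4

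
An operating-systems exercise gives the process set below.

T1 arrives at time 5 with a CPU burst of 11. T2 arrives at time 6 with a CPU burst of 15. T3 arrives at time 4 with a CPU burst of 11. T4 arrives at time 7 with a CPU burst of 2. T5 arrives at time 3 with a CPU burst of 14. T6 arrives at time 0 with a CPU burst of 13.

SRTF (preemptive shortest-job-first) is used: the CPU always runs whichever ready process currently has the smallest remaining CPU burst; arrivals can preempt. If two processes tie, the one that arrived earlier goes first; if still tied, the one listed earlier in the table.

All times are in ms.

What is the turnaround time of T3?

Schedule: | T6 0-7 | T4 7-9 | T6 9-15 | T3 15-26 | T1 26-37 | T5 37-51 | T2 51-66 |
Completion: T1=37  T2=66  T3=26  T4=9  T5=51  T6=15
Turnaround(T3) = completion − arrival = 26 − 4 = 22

22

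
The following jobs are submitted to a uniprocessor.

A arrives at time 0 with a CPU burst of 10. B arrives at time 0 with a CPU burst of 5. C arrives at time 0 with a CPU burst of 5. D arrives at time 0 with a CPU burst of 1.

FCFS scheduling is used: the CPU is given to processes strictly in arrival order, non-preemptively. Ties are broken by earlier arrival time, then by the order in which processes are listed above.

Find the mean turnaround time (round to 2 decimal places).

16.50

Schedule: | A 0-10 | B 10-15 | C 15-20 | D 20-21 |
Completion: A=10  B=15  C=20  D=21
Turnaround (C−A): A=10  B=15  C=20  D=21
Turnaround times: A=10, B=15, C=20, D=21
Average turnaround = (10+15+20+21) / 4 = 66/4 = 16.50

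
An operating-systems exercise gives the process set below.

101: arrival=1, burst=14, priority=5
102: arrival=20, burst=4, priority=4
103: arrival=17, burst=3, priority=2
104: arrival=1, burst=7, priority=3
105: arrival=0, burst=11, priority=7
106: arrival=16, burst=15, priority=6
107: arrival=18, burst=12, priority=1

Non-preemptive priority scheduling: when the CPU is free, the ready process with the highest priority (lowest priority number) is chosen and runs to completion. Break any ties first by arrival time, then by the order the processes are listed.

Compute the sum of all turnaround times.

Timeline: | 105 0-11 | 104 11-18 | 107 18-30 | 103 30-33 | 102 33-37 | 101 37-51 | 106 51-66 |
Completion: 101=51  102=37  103=33  104=18  105=11  106=66  107=30
Turnaround = completion − arrival: 101=50, 102=17, 103=16, 104=17, 105=11, 106=50, 107=12
Total turnaround = 50 + 17 + 16 + 17 + 11 + 50 + 12 = 173

173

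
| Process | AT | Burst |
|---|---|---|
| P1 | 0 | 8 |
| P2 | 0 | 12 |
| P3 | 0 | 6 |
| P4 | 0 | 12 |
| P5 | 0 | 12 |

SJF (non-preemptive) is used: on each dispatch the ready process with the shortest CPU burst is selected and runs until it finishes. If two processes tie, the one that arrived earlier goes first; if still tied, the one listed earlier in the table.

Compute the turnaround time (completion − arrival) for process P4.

38

Gantt: | P3 0-6 | P1 6-14 | P2 14-26 | P4 26-38 | P5 38-50 |
Completion: P1=14  P2=26  P3=6  P4=38  P5=50
Turnaround (C−A): P1=14  P2=26  P3=6  P4=38  P5=50
Turnaround(P4) = completion − arrival = 38 − 0 = 38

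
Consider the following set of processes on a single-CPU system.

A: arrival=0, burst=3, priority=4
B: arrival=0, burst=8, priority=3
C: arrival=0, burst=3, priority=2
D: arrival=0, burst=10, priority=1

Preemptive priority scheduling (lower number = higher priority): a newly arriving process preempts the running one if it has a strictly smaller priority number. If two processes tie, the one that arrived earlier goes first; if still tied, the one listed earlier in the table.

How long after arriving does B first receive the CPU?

13

Timeline: | D 0-10 | C 10-13 | B 13-21 | A 21-24 |
Completion: A=24  B=21  C=13  D=10
Turnaround (C−A): A=24  B=21  C=13  D=10
Response(B) = first start − arrival = 13 − 0 = 13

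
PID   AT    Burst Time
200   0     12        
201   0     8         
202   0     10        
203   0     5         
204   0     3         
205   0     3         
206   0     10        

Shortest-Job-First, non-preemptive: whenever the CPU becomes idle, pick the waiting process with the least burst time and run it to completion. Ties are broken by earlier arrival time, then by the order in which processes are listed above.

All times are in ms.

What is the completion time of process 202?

29

Schedule: | 204 0-3 | 205 3-6 | 203 6-11 | 201 11-19 | 202 19-29 | 206 29-39 | 200 39-51 |
Completion: 200=51  201=19  202=29  203=11  204=3  205=6  206=39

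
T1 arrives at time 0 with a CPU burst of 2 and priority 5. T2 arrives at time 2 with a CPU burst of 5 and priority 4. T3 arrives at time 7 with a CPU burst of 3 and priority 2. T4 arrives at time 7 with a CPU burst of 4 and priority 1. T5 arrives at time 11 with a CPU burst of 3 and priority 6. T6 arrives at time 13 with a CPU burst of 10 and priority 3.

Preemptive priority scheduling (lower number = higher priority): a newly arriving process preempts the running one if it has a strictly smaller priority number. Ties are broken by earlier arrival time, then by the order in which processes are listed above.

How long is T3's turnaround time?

Timeline: | T1 0-2 | T2 2-7 | T4 7-11 | T3 11-14 | T6 14-24 | T5 24-27 |
Completion: T1=2  T2=7  T3=14  T4=11  T5=27  T6=24
Turnaround (C−A): T1=2  T2=5  T3=7  T4=4  T5=16  T6=11
Turnaround(T3) = completion − arrival = 14 − 7 = 7

7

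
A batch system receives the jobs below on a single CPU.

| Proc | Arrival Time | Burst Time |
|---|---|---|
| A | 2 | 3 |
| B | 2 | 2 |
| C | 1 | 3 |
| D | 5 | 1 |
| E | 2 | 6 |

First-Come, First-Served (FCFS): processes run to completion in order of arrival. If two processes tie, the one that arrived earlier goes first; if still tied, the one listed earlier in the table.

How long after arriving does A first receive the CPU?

Gantt: | idle 0-1 | C 1-4 | A 4-7 | B 7-9 | E 9-15 | D 15-16 |
Completion: A=7  B=9  C=4  D=16  E=15
Turnaround (C−A): A=5  B=7  C=3  D=11  E=13
Response(A) = first start − arrival = 4 − 2 = 2

2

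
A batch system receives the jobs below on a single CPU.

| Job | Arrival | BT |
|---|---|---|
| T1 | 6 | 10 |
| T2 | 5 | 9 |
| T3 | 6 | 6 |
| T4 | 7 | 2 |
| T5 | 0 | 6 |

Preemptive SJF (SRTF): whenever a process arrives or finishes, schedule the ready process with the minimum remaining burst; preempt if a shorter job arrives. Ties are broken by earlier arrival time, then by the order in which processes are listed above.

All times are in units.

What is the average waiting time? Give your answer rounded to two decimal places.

5.60

Gantt: | T5 0-6 | T3 6-7 | T4 7-9 | T3 9-14 | T2 14-23 | T1 23-33 |
Completion: T1=33  T2=23  T3=14  T4=9  T5=6
Turnaround (C−A): T1=27  T2=18  T3=8  T4=2  T5=6
Waiting times: T1=17, T2=9, T3=2, T4=0, T5=0
Average waiting = (17+9+2+0+0) / 5 = 28/5 = 5.60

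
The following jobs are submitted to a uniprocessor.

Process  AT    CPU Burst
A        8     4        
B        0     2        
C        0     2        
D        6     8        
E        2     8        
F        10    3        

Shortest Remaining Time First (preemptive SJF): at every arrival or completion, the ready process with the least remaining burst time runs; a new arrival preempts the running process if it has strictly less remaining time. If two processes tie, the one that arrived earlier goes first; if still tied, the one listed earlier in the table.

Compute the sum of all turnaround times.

Timeline: | B 0-2 | C 2-4 | E 4-12 | F 12-15 | A 15-19 | D 19-27 |
Completion: A=19  B=2  C=4  D=27  E=12  F=15
Turnaround = completion − arrival: A=11, B=2, C=4, D=21, E=10, F=5
Total turnaround = 11 + 2 + 4 + 21 + 10 + 5 = 53

53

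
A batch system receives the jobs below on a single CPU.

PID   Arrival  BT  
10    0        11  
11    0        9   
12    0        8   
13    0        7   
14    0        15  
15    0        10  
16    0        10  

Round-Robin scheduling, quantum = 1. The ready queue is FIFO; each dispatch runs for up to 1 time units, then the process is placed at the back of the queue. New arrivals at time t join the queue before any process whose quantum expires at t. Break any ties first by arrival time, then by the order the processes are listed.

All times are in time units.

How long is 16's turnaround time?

64

Timeline: | 10 0-1 | 11 1-2 | 12 2-3 | 13 3-4 | 14 4-5 | 15 5-6 | 16 6-7 | 10 7-8 | 11 8-9 | 12 9-10 | 13 10-11 | 14 11-12 | 15 12-13 | 16 13-14 | 10 14-15 | 11 15-16 | 12 16-17 | 13 17-18 | 14 18-19 | 15 19-20 | 16 20-21 | 10 21-22 | 11 22-23 | 12 23-24 | 13 24-25 | 14 25-26 | 15 26-27 | 16 27-28 | 10 28-29 | 11 29-30 | 12 30-31 | 13 31-32 | 14 32-33 | 15 33-34 | 16 34-35 | 10 35-36 | 11 36-37 | 12 37-38 | 13 38-39 | 14 39-40 | 15 40-41 | 16 41-42 | 10 42-43 | 11 43-44 | 12 44-45 | 13 45-46 | 14 46-47 | 15 47-48 | 16 48-49 | 10 49-50 | 11 50-51 | 12 51-52 | 14 52-53 | 15 53-54 | 16 54-55 | 10 55-56 | 11 56-57 | 14 57-58 | 15 58-59 | 16 59-60 | 10 60-61 | 14 61-62 | 15 62-63 | 16 63-64 | 10 64-65 | 14 65-70 |
Completion: 10=65  11=57  12=52  13=46  14=70  15=63  16=64
Turnaround (C−A): 10=65  11=57  12=52  13=46  14=70  15=63  16=64
Turnaround(16) = completion − arrival = 64 − 0 = 64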